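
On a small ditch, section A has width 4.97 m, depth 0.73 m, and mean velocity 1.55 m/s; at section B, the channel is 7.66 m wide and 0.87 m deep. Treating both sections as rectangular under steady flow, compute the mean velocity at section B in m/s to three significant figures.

Q = A₁V₁ = (4.97×0.73) × 1.55 = 5.624 m³/s
A₂ = 7.66 × 0.87 = 6.664 m²
V₂ = Q/A₂ = 5.624/6.664 = 0.8438 m/s

0.844 m/s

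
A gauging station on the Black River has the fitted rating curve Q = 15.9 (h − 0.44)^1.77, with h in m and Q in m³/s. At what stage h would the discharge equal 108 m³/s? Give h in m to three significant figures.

h − h₀ = (Q/C)^(1/b) = (108/15.9)^(1/1.77) = 2.952 m
h = 0.44 + 2.952 = 3.392 m

3.39 m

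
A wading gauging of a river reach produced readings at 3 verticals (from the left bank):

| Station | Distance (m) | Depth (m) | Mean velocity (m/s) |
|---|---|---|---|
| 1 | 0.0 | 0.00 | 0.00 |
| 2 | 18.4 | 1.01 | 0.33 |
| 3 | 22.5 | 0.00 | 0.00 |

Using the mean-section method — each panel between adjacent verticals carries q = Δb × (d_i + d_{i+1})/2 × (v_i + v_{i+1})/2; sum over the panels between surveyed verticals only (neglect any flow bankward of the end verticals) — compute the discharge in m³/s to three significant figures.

1.87 m³/s

Panel 1-2: Δb = 18.4 m, d̄ = (0.00+1.01)/2 = 0.505, v̄ = (0.00+0.33)/2 = 0.165 → q = 18.4×0.505×0.165 = 1.533 m³/s
Panel 2-3: Δb = 4.1 m, d̄ = (1.01+0.00)/2 = 0.505, v̄ = (0.33+0.00)/2 = 0.165 → q = 4.1×0.505×0.165 = 0.3416 m³/s
Q = Σ q = 1.875 m³/s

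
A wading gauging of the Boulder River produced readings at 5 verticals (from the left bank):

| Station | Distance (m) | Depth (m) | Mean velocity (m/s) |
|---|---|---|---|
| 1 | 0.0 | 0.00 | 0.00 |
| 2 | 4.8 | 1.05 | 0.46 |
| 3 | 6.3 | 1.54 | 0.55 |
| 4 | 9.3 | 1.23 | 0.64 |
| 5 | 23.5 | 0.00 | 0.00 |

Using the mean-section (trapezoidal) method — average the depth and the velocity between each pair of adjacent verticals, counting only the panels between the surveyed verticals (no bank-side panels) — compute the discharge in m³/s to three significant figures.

6.83 m³/s

Panel 1-2: Δb = 4.8 m, d̄ = (0.00+1.05)/2 = 0.525, v̄ = (0.00+0.46)/2 = 0.23 → q = 4.8×0.525×0.23 = 0.5796 m³/s
Panel 2-3: Δb = 1.5 m, d̄ = (1.05+1.54)/2 = 1.295, v̄ = (0.46+0.55)/2 = 0.505 → q = 1.5×1.295×0.505 = 0.9810 m³/s
Panel 3-4: Δb = 3 m, d̄ = (1.54+1.23)/2 = 1.385, v̄ = (0.55+0.64)/2 = 0.595 → q = 3×1.385×0.595 = 2.472 m³/s
Panel 4-5: Δb = 14.2 m, d̄ = (1.23+0.00)/2 = 0.615, v̄ = (0.64+0.00)/2 = 0.32 → q = 14.2×0.615×0.32 = 2.795 m³/s
Q = Σ q = 6.827 m³/s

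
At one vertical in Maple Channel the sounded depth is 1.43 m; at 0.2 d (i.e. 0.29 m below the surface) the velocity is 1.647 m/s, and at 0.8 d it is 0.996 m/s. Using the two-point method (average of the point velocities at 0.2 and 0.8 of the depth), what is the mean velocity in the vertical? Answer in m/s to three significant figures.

1.32 m/s

v̄ = (1.647 + 0.996) / 2 = 1.322 m/s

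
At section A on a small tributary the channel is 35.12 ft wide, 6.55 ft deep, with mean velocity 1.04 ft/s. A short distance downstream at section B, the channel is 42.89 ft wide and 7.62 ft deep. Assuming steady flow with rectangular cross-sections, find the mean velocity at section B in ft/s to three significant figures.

0.732 ft/s

Q = A₁V₁ = (35.12×6.55) × 1.04 = 239.2 ft³/s
A₂ = 42.89 × 7.62 = 326.8 ft²
V₂ = Q/A₂ = 239.2/326.8 = 0.7320 ft/s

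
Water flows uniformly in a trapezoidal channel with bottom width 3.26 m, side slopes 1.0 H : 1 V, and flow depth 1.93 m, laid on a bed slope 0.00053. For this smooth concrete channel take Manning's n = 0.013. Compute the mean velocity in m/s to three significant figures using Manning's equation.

A = (b + z·y)·y = (3.26 + 1.0×1.93)×1.93 = 10.02 m²
P = b + 2y√(1+z²) = 3.26 + 2×1.93×√(1+1.0²) = 8.719 m
R = A/P = 10.02/8.719 = 1.149 m
Q = (1/n)·A·R^(2/3)·S^(1/2) = (1/0.013) × 10.02 × 1.149^(2/3) × 0.00053^(1/2) = 19.46 m³/s
V = Q/A = 19.46/10.02 = 1.943 m/s

1.94 m/s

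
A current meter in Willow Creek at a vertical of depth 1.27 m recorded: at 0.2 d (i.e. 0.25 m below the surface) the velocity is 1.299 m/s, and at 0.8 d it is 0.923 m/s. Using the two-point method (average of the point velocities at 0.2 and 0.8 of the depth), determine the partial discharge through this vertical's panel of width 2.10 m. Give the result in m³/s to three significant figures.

2.96 m³/s

v̄ = (1.299 + 0.923) / 2 = 1.111 m/s
q = v̄ × d × w = 1.111 × 1.27 × 2.10 = 2.963 m³/s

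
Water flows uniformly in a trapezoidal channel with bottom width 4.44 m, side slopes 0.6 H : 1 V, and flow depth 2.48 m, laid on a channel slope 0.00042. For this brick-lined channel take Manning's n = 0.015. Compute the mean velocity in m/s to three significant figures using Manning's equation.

1.74 m/s

A = (b + z·y)·y = (4.44 + 0.6×2.48)×2.48 = 14.70 m²
P = b + 2y√(1+z²) = 4.44 + 2×2.48×√(1+0.6²) = 10.22 m
R = A/P = 14.70/10.22 = 1.438 m
Q = (1/n)·A·R^(2/3)·S^(1/2) = (1/0.015) × 14.70 × 1.438^(2/3) × 0.00042^(1/2) = 25.59 m³/s
V = Q/A = 25.59/14.70 = 1.741 m/s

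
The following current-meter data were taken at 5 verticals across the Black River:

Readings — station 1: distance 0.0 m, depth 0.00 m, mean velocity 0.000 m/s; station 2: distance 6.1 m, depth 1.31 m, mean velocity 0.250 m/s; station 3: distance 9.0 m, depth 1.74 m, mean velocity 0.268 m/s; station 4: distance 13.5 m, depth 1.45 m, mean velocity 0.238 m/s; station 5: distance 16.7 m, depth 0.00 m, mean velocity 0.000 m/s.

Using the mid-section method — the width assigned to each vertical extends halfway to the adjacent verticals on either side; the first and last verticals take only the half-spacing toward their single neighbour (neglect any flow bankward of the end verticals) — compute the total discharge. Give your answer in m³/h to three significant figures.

16300 m³/h

w_2 = (9.0 − 0.0)/2 = 4.5 m; q_2 = 0.250 × 1.31 × 4.5 = 1.474 m³/s
w_3 = (13.5 − 6.1)/2 = 3.7 m; q_3 = 0.268 × 1.74 × 3.7 = 1.725 m³/s
w_4 = (16.7 − 9.0)/2 = 3.85 m; q_4 = 0.238 × 1.45 × 3.85 = 1.329 m³/s
Stations 1, 5 contribute zero (depth or velocity is 0).
Q = Σ qᵢ = 4.528 m³/s
= 4.528 × 3600 = 16300 m³/h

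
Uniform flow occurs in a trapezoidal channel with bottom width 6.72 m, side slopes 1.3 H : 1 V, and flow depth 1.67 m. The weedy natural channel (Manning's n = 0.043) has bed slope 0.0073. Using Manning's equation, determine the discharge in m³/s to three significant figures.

A = (b + z·y)·y = (6.72 + 1.3×1.67)×1.67 = 14.85 m²
P = b + 2y√(1+z²) = 6.72 + 2×1.67×√(1+1.3²) = 12.20 m
R = A/P = 14.85/12.20 = 1.217 m
Q = (1/n)·A·R^(2/3)·S^(1/2) = (1/0.043) × 14.85 × 1.217^(2/3) × 0.0073^(1/2) = 33.63 m³/s

33.6 m³/s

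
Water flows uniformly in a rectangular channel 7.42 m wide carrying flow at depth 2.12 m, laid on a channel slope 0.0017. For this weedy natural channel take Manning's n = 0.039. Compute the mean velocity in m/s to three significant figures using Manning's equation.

A = b·y = 7.42 × 2.12 = 15.73 m²
P = b + 2y = 7.42 + 2×2.12 = 11.66 m
R = A/P = 15.73/11.66 = 1.349 m
Q = (1/n)·A·R^(2/3)·S^(1/2) = (1/0.039) × 15.73 × 1.349^(2/3) × 0.0017^(1/2) = 20.30 m³/s
V = Q/A = 20.30/15.73 = 1.291 m/s

1.29 m/s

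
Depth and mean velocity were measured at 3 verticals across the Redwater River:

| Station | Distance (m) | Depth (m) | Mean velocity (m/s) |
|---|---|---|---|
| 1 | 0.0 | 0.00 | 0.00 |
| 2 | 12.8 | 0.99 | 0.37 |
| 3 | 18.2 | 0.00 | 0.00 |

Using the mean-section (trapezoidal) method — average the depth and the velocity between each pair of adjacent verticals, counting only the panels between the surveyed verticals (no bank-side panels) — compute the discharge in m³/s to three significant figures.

Panel 1-2: Δb = 12.8 m, d̄ = (0.00+0.99)/2 = 0.495, v̄ = (0.00+0.37)/2 = 0.185 → q = 12.8×0.495×0.185 = 1.172 m³/s
Panel 2-3: Δb = 5.4 m, d̄ = (0.99+0.00)/2 = 0.495, v̄ = (0.37+0.00)/2 = 0.185 → q = 5.4×0.495×0.185 = 0.4945 m³/s
Q = Σ q = 1.667 m³/s

1.67 m³/s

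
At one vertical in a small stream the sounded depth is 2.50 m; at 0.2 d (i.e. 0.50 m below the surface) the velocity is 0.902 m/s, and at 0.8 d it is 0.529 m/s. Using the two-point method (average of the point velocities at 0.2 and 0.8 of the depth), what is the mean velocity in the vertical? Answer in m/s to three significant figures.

0.716 m/s

v̄ = (0.902 + 0.529) / 2 = 0.7155 m/s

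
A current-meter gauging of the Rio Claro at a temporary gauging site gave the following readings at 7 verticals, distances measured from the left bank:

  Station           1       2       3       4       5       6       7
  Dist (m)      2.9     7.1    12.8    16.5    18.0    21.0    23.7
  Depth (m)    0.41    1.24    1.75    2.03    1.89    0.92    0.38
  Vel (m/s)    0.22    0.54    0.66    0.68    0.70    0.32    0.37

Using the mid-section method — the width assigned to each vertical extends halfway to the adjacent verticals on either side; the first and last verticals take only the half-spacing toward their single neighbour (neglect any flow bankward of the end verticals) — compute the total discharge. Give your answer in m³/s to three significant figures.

w_1 = (7.1 − 2.9)/2 = 2.1 m; q_1 = 0.22 × 0.41 × 2.1 = 0.1894 m³/s
w_2 = (12.8 − 2.9)/2 = 4.95 m; q_2 = 0.54 × 1.24 × 4.95 = 3.315 m³/s
w_3 = (16.5 − 7.1)/2 = 4.7 m; q_3 = 0.66 × 1.75 × 4.7 = 5.429 m³/s
w_4 = (18.0 − 12.8)/2 = 2.6 m; q_4 = 0.68 × 2.03 × 2.6 = 3.589 m³/s
w_5 = (21.0 − 16.5)/2 = 2.25 m; q_5 = 0.70 × 1.89 × 2.25 = 2.977 m³/s
w_6 = (23.7 − 18.0)/2 = 2.85 m; q_6 = 0.32 × 0.92 × 2.85 = 0.8390 m³/s
w_7 = (23.7 − 21.0)/2 = 1.35 m; q_7 = 0.37 × 0.38 × 1.35 = 0.1898 m³/s
Q = Σ qᵢ = 16.53 m³/s

16.5 m³/s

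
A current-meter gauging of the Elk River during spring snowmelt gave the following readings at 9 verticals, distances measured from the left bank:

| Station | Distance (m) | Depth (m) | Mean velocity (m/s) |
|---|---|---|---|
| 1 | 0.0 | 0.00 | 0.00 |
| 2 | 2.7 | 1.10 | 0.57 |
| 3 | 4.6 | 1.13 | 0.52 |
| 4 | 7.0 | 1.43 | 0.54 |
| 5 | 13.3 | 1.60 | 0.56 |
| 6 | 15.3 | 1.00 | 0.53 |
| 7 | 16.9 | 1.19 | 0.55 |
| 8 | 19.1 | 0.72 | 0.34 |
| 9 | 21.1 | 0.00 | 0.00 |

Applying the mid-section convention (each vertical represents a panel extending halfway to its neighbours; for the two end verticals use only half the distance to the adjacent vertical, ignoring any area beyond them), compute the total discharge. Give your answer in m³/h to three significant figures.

w_2 = (4.6 − 0.0)/2 = 2.3 m; q_2 = 0.57 × 1.10 × 2.3 = 1.442 m³/s
w_3 = (7.0 − 2.7)/2 = 2.15 m; q_3 = 0.52 × 1.13 × 2.15 = 1.263 m³/s
w_4 = (13.3 − 4.6)/2 = 4.35 m; q_4 = 0.54 × 1.43 × 4.35 = 3.359 m³/s
w_5 = (15.3 − 7.0)/2 = 4.15 m; q_5 = 0.56 × 1.60 × 4.15 = 3.718 m³/s
w_6 = (16.9 − 13.3)/2 = 1.8 m; q_6 = 0.53 × 1.00 × 1.8 = 0.9540 m³/s
w_7 = (19.1 − 15.3)/2 = 1.9 m; q_7 = 0.55 × 1.19 × 1.9 = 1.244 m³/s
w_8 = (21.1 − 16.9)/2 = 2.1 m; q_8 = 0.34 × 0.72 × 2.1 = 0.5141 m³/s
Stations 1, 9 contribute zero (depth or velocity is 0).
Q = Σ qᵢ = 12.49 m³/s
= 12.49 × 3600 = 44980 m³/h

45000 m³/h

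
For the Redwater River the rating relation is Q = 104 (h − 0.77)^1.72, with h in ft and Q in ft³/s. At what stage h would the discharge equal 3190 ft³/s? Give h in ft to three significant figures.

h − h₀ = (Q/C)^(1/b) = (3190/104)^(1/1.72) = 7.318 ft
h = 0.77 + 7.318 = 8.088 ft

8.09 ft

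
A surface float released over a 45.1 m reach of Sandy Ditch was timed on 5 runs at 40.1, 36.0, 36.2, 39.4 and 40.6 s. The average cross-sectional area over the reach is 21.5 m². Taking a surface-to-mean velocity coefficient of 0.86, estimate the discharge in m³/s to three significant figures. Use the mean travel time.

21.7 m³/s

t̄ = (40.1 + 36.0 + 36.2 + 39.4 + 40.6) / 5 = 38.46 s
v_surface = L / t̄ = 45.1 / 38.46 = 1.173 m/s
v_mean = 0.86 × 1.173 = 1.008 m/s
Q = A × v_mean = 21.5 × 1.008 = 21.68 m³/s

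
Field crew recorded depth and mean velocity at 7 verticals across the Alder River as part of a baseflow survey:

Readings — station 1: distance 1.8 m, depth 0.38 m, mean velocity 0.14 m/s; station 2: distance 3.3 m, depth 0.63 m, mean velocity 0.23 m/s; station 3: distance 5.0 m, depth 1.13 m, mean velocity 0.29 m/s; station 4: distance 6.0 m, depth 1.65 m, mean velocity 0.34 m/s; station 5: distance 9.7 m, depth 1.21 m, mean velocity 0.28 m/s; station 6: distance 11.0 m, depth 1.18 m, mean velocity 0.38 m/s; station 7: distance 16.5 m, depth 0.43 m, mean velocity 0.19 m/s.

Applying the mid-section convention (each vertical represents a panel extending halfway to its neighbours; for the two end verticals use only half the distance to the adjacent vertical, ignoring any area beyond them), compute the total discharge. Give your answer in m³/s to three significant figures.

4.63 m³/s

w_1 = (3.3 − 1.8)/2 = 0.75 m; q_1 = 0.14 × 0.38 × 0.75 = 0.03990 m³/s
w_2 = (5.0 − 1.8)/2 = 1.6 m; q_2 = 0.23 × 0.63 × 1.6 = 0.2318 m³/s
w_3 = (6.0 − 3.3)/2 = 1.35 m; q_3 = 0.29 × 1.13 × 1.35 = 0.4424 m³/s
w_4 = (9.7 − 5.0)/2 = 2.35 m; q_4 = 0.34 × 1.65 × 2.35 = 1.318 m³/s
w_5 = (11.0 − 6.0)/2 = 2.5 m; q_5 = 0.28 × 1.21 × 2.5 = 0.8470 m³/s
w_6 = (16.5 − 9.7)/2 = 3.4 m; q_6 = 0.38 × 1.18 × 3.4 = 1.525 m³/s
w_7 = (16.5 − 11.0)/2 = 2.75 m; q_7 = 0.19 × 0.43 × 2.75 = 0.2247 m³/s
Q = Σ qᵢ = 4.629 m³/s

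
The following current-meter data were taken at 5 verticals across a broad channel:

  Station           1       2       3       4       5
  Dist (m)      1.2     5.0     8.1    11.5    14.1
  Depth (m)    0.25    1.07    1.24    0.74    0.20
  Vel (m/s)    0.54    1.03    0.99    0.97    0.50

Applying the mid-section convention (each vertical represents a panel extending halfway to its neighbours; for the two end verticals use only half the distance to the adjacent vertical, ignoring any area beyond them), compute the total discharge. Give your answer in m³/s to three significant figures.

10.3 m³/s

w_1 = (5.0 − 1.2)/2 = 1.9 m; q_1 = 0.54 × 0.25 × 1.9 = 0.2565 m³/s
w_2 = (8.1 − 1.2)/2 = 3.45 m; q_2 = 1.03 × 1.07 × 3.45 = 3.802 m³/s
w_3 = (11.5 − 5.0)/2 = 3.25 m; q_3 = 0.99 × 1.24 × 3.25 = 3.990 m³/s
w_4 = (14.1 − 8.1)/2 = 3 m; q_4 = 0.97 × 0.74 × 3 = 2.153 m³/s
w_5 = (14.1 − 11.5)/2 = 1.3 m; q_5 = 0.50 × 0.20 × 1.3 = 0.1300 m³/s
Q = Σ qᵢ = 10.33 m³/s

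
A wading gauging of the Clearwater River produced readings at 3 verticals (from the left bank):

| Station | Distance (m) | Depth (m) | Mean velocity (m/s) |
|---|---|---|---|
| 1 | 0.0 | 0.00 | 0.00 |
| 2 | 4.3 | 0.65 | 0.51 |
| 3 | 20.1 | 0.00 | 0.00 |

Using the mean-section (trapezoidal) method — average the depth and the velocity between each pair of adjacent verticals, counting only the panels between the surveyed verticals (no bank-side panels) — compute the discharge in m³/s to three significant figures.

Panel 1-2: Δb = 4.3 m, d̄ = (0.00+0.65)/2 = 0.325, v̄ = (0.00+0.51)/2 = 0.255 → q = 4.3×0.325×0.255 = 0.3564 m³/s
Panel 2-3: Δb = 15.8 m, d̄ = (0.65+0.00)/2 = 0.325, v̄ = (0.51+0.00)/2 = 0.255 → q = 15.8×0.325×0.255 = 1.309 m³/s
Q = Σ q = 1.666 m³/s

1.67 m³/s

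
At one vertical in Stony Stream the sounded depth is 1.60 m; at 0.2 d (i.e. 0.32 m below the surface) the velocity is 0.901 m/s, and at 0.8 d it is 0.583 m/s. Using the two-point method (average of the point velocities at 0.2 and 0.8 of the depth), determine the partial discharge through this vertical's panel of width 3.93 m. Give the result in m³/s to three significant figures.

v̄ = (0.901 + 0.583) / 2 = 0.7420 m/s
q = v̄ × d × w = 0.7420 × 1.60 × 3.93 = 4.666 m³/s

4.67 m³/s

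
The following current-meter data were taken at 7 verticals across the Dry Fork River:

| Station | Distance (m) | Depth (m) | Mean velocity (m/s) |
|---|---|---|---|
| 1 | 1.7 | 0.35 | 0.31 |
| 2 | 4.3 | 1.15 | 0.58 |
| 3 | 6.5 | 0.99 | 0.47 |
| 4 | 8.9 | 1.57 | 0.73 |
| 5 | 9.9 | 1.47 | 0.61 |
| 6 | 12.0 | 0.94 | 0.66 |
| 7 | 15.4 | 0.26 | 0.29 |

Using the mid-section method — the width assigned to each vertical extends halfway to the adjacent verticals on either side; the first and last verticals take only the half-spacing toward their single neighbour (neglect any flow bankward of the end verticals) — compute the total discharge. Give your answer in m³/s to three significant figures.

7.98 m³/s

w_1 = (4.3 − 1.7)/2 = 1.3 m; q_1 = 0.31 × 0.35 × 1.3 = 0.1411 m³/s
w_2 = (6.5 − 1.7)/2 = 2.4 m; q_2 = 0.58 × 1.15 × 2.4 = 1.601 m³/s
w_3 = (8.9 − 4.3)/2 = 2.3 m; q_3 = 0.47 × 0.99 × 2.3 = 1.070 m³/s
w_4 = (9.9 − 6.5)/2 = 1.7 m; q_4 = 0.73 × 1.57 × 1.7 = 1.948 m³/s
w_5 = (12.0 − 8.9)/2 = 1.55 m; q_5 = 0.61 × 1.47 × 1.55 = 1.390 m³/s
w_6 = (15.4 − 9.9)/2 = 2.75 m; q_6 = 0.66 × 0.94 × 2.75 = 1.706 m³/s
w_7 = (15.4 − 12.0)/2 = 1.7 m; q_7 = 0.29 × 0.26 × 1.7 = 0.1282 m³/s
Q = Σ qᵢ = 7.985 m³/s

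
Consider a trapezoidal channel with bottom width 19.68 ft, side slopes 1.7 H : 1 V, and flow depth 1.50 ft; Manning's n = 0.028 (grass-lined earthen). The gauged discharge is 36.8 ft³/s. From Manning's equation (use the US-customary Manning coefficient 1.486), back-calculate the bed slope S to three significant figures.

0.000304

A = (b + z·y)·y = (19.68 + 1.7×1.50)×1.50 = 33.35 ft²
P = b + 2y√(1+z²) = 19.68 + 2×1.50×√(1+1.7²) = 25.60 ft
R = A/P = 33.35/25.60 = 1.303 ft
S = (Q·n / (1.486·A·R^(2/3)))² = (36.8×0.028 / (1.486×33.35×1.193))² = 0.0003039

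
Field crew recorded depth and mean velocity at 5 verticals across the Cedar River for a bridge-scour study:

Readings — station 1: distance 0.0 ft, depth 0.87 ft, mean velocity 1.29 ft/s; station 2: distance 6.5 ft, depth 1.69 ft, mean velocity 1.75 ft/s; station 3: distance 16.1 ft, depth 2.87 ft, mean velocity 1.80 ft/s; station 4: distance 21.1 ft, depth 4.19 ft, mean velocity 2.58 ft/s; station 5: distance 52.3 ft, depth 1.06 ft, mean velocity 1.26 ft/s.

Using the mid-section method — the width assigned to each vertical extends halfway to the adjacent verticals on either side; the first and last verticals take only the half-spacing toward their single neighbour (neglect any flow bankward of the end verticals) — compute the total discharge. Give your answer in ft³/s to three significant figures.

w_1 = (6.5 − 0.0)/2 = 3.25 ft; q_1 = 1.29 × 0.87 × 3.25 = 3.647 ft³/s
w_2 = (16.1 − 0.0)/2 = 8.05 ft; q_2 = 1.75 × 1.69 × 8.05 = 23.81 ft³/s
w_3 = (21.1 − 6.5)/2 = 7.3 ft; q_3 = 1.80 × 2.87 × 7.3 = 37.71 ft³/s
w_4 = (52.3 − 16.1)/2 = 18.1 ft; q_4 = 2.58 × 4.19 × 18.1 = 195.7 ft³/s
w_5 = (52.3 − 21.1)/2 = 15.6 ft; q_5 = 1.26 × 1.06 × 15.6 = 20.84 ft³/s
Q = Σ qᵢ = 281.7 ft³/s

282 ft³/s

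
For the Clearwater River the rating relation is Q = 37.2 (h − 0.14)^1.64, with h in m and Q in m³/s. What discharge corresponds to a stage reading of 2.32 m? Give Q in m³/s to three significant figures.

134 m³/s

Q = 37.2 × (2.32 − 0.14)^1.64 = 37.2 × 2.18^1.64 = 133.5 m³/s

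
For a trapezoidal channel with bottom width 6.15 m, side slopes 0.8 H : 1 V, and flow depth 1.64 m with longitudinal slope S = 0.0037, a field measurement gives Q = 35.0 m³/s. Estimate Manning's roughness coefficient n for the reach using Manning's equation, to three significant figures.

0.0238

A = (b + z·y)·y = (6.15 + 0.8×1.64)×1.64 = 12.24 m²
P = b + 2y√(1+z²) = 6.15 + 2×1.64×√(1+0.8²) = 10.35 m
R = A/P = 12.24/10.35 = 1.182 m
n = (1/Q)·A·R^(2/3)·S^(1/2) = (1/35.0) × 12.24 × 1.118 × 0.06083 = 0.02378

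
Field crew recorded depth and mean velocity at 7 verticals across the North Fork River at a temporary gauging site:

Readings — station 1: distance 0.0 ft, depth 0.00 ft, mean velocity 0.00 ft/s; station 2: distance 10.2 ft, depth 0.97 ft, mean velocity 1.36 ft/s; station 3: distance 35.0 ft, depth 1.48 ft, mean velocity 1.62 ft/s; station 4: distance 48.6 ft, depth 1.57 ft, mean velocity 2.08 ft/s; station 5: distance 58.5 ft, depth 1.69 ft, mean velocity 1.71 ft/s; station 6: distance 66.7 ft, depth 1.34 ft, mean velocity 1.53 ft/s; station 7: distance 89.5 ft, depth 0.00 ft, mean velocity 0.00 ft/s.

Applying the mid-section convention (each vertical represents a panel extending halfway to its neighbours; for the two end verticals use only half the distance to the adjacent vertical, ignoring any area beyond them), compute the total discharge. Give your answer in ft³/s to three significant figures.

165 ft³/s

w_2 = (35.0 − 0.0)/2 = 17.5 ft; q_2 = 1.36 × 0.97 × 17.5 = 23.09 ft³/s
w_3 = (48.6 − 10.2)/2 = 19.2 ft; q_3 = 1.62 × 1.48 × 19.2 = 46.03 ft³/s
w_4 = (58.5 − 35.0)/2 = 11.75 ft; q_4 = 2.08 × 1.57 × 11.75 = 38.37 ft³/s
w_5 = (66.7 − 48.6)/2 = 9.05 ft; q_5 = 1.71 × 1.69 × 9.05 = 26.15 ft³/s
w_6 = (89.5 − 58.5)/2 = 15.5 ft; q_6 = 1.53 × 1.34 × 15.5 = 31.78 ft³/s
Stations 1, 7 contribute zero (depth or velocity is 0).
Q = Σ qᵢ = 165.4 ft³/s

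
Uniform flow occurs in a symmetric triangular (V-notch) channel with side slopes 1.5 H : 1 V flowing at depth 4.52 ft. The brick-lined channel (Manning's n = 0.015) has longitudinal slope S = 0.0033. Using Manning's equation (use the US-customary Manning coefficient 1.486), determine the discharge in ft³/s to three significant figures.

A = z·y² = 1.5×4.52² = 30.65 ft²
P = 2y√(1+z²) = 2×4.52×√(1+1.5²) = 16.30 ft
R = A/P = 30.65/16.30 = 1.880 ft
Q = (1.486/n)·A·R^(2/3)·S^(1/2) = (1.486/0.015) × 30.65 × 1.880^(2/3) × 0.0033^(1/2) = 265.7 ft³/s

266 ft³/s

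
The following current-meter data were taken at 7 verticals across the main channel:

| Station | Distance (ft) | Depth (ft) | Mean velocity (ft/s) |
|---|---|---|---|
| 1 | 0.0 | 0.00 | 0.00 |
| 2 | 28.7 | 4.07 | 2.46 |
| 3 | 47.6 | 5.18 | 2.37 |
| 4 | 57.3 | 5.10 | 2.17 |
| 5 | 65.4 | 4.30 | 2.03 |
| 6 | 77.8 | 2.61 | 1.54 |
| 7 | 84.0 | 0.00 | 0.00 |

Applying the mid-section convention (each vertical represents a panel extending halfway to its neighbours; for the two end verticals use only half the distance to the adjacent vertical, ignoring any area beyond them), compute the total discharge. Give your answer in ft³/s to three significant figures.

w_2 = (47.6 − 0.0)/2 = 23.8 ft; q_2 = 2.46 × 4.07 × 23.8 = 238.3 ft³/s
w_3 = (57.3 − 28.7)/2 = 14.3 ft; q_3 = 2.37 × 5.18 × 14.3 = 175.6 ft³/s
w_4 = (65.4 − 47.6)/2 = 8.9 ft; q_4 = 2.17 × 5.10 × 8.9 = 98.50 ft³/s
w_5 = (77.8 − 57.3)/2 = 10.25 ft; q_5 = 2.03 × 4.30 × 10.25 = 89.47 ft³/s
w_6 = (84.0 − 65.4)/2 = 9.3 ft; q_6 = 1.54 × 2.61 × 9.3 = 37.38 ft³/s
Stations 1, 7 contribute zero (depth or velocity is 0).
Q = Σ qᵢ = 639.2 ft³/s

639 ft³/s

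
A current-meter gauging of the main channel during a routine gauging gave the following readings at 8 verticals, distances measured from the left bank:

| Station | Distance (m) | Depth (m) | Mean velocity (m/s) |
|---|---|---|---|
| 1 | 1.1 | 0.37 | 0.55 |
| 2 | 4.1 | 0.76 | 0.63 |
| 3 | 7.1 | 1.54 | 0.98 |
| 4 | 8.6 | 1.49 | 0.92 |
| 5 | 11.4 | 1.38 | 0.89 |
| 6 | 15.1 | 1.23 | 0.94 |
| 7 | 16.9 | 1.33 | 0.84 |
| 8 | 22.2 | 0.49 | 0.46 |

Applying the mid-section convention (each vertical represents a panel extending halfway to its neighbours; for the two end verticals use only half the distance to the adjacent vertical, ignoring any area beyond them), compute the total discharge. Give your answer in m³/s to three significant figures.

19.8 m³/s

w_1 = (4.1 − 1.1)/2 = 1.5 m; q_1 = 0.55 × 0.37 × 1.5 = 0.3053 m³/s
w_2 = (7.1 − 1.1)/2 = 3 m; q_2 = 0.63 × 0.76 × 3 = 1.436 m³/s
w_3 = (8.6 − 4.1)/2 = 2.25 m; q_3 = 0.98 × 1.54 × 2.25 = 3.396 m³/s
w_4 = (11.4 − 7.1)/2 = 2.15 m; q_4 = 0.92 × 1.49 × 2.15 = 2.947 m³/s
w_5 = (15.1 − 8.6)/2 = 3.25 m; q_5 = 0.89 × 1.38 × 3.25 = 3.992 m³/s
w_6 = (16.9 − 11.4)/2 = 2.75 m; q_6 = 0.94 × 1.23 × 2.75 = 3.180 m³/s
w_7 = (22.2 − 15.1)/2 = 3.55 m; q_7 = 0.84 × 1.33 × 3.55 = 3.966 m³/s
w_8 = (22.2 − 16.9)/2 = 2.65 m; q_8 = 0.46 × 0.49 × 2.65 = 0.5973 m³/s
Q = Σ qᵢ = 19.82 m³/s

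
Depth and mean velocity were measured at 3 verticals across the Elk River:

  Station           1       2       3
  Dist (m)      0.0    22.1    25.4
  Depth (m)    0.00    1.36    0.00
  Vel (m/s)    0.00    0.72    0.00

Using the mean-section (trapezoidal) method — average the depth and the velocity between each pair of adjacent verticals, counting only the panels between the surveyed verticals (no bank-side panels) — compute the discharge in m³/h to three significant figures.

Panel 1-2: Δb = 22.1 m, d̄ = (0.00+1.36)/2 = 0.68, v̄ = (0.00+0.72)/2 = 0.36 → q = 22.1×0.68×0.36 = 5.410 m³/s
Panel 2-3: Δb = 3.3 m, d̄ = (1.36+0.00)/2 = 0.68, v̄ = (0.72+0.00)/2 = 0.36 → q = 3.3×0.68×0.36 = 0.8078 m³/s
Q = Σ q = 6.218 m³/s
= 6.218 × 3600 = 22380 m³/h

22400 m³/h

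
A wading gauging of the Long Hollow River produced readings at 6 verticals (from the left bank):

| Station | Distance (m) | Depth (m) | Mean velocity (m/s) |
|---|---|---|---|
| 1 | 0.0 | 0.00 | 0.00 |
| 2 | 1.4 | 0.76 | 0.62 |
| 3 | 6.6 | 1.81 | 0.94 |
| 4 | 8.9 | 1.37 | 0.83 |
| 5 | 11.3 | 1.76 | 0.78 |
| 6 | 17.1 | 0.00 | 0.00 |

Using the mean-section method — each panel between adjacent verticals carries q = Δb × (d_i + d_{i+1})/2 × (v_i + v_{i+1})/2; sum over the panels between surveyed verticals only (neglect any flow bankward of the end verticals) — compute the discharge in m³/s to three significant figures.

13.6 m³/s

Panel 1-2: Δb = 1.4 m, d̄ = (0.00+0.76)/2 = 0.38, v̄ = (0.00+0.62)/2 = 0.31 → q = 1.4×0.38×0.31 = 0.1649 m³/s
Panel 2-3: Δb = 5.2 m, d̄ = (0.76+1.81)/2 = 1.285, v̄ = (0.62+0.94)/2 = 0.78 → q = 5.2×1.285×0.78 = 5.212 m³/s
Panel 3-4: Δb = 2.3 m, d̄ = (1.81+1.37)/2 = 1.59, v̄ = (0.94+0.83)/2 = 0.885 → q = 2.3×1.59×0.885 = 3.236 m³/s
Panel 4-5: Δb = 2.4 m, d̄ = (1.37+1.76)/2 = 1.565, v̄ = (0.83+0.78)/2 = 0.805 → q = 2.4×1.565×0.805 = 3.024 m³/s
Panel 5-6: Δb = 5.8 m, d̄ = (1.76+0.00)/2 = 0.88, v̄ = (0.78+0.00)/2 = 0.39 → q = 5.8×0.88×0.39 = 1.991 m³/s
Q = Σ q = 13.63 m³/s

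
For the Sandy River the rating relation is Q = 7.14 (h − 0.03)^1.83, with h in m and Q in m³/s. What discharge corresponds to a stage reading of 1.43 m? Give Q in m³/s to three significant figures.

Q = 7.14 × (1.43 − 0.03)^1.83 = 7.14 × 1.4^1.83 = 13.22 m³/s

13.2 m³/s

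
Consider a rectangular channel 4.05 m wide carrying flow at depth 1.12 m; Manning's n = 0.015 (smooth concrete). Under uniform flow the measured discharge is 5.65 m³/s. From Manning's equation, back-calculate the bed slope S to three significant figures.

0.000540

A = b·y = 4.05 × 1.12 = 4.536 m²
P = b + 2y = 4.05 + 2×1.12 = 6.290 m
R = A/P = 4.536/6.290 = 0.7211 m
S = (Q·n / (1·A·R^(2/3)))² = (5.65×0.015 / (1×4.536×0.8042))² = 0.0005398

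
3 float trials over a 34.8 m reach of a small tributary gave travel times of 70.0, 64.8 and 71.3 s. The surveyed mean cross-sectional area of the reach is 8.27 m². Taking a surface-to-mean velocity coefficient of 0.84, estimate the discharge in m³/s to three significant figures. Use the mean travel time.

3.52 m³/s

t̄ = (70.0 + 64.8 + 71.3) / 3 = 68.7 s
v_surface = L / t̄ = 34.8 / 68.7 = 0.5066 m/s
v_mean = 0.84 × 0.5066 = 0.4255 m/s
Q = A × v_mean = 8.27 × 0.4255 = 3.519 m³/s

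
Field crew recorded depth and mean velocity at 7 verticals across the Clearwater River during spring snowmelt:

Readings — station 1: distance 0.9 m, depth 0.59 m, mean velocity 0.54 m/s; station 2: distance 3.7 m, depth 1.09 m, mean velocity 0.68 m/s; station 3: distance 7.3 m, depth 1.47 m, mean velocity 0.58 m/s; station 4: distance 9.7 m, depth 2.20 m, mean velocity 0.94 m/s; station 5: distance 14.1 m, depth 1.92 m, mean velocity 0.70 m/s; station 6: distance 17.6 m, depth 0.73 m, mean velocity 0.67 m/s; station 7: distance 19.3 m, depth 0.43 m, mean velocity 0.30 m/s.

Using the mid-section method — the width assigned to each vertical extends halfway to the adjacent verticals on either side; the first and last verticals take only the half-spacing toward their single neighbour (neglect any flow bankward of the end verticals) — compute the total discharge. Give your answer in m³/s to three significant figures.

w_1 = (3.7 − 0.9)/2 = 1.4 m; q_1 = 0.54 × 0.59 × 1.4 = 0.4460 m³/s
w_2 = (7.3 − 0.9)/2 = 3.2 m; q_2 = 0.68 × 1.09 × 3.2 = 2.372 m³/s
w_3 = (9.7 − 3.7)/2 = 3 m; q_3 = 0.58 × 1.47 × 3 = 2.558 m³/s
w_4 = (14.1 − 7.3)/2 = 3.4 m; q_4 = 0.94 × 2.20 × 3.4 = 7.031 m³/s
w_5 = (17.6 − 9.7)/2 = 3.95 m; q_5 = 0.70 × 1.92 × 3.95 = 5.309 m³/s
w_6 = (19.3 − 14.1)/2 = 2.6 m; q_6 = 0.67 × 0.73 × 2.6 = 1.272 m³/s
w_7 = (19.3 − 17.6)/2 = 0.85 m; q_7 = 0.30 × 0.43 × 0.85 = 0.1097 m³/s
Q = Σ qᵢ = 19.10 m³/s

19.1 m³/s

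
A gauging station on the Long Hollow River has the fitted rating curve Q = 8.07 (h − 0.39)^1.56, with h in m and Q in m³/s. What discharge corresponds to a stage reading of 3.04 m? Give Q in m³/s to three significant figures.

Q = 8.07 × (3.04 − 0.39)^1.56 = 8.07 × 2.65^1.56 = 36.91 m³/s

36.9 m³/s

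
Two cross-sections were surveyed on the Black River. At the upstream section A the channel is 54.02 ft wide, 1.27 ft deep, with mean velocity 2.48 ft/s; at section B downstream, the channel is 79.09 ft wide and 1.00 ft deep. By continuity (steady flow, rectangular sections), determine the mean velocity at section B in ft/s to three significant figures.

2.15 ft/s

Q = A₁V₁ = (54.02×1.27) × 2.48 = 170.1 ft³/s
A₂ = 79.09 × 1.00 = 79.09 ft²
V₂ = Q/A₂ = 170.1/79.09 = 2.151 ft/s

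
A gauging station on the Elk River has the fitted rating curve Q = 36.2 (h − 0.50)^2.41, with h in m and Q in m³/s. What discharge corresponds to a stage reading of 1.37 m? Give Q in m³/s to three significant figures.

Q = 36.2 × (1.37 − 0.50)^2.41 = 36.2 × 0.87^2.41 = 25.88 m³/s

25.9 m³/s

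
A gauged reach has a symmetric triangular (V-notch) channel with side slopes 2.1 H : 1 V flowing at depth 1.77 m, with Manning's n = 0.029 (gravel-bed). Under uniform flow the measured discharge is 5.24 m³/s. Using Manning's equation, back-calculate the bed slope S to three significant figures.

0.000720

A = z·y² = 2.1×1.77² = 6.579 m²
P = 2y√(1+z²) = 2×1.77×√(1+2.1²) = 8.234 m
R = A/P = 6.579/8.234 = 0.7990 m
S = (Q·n / (1·A·R^(2/3)))² = (5.24×0.029 / (1×6.579×0.8611))² = 0.0007195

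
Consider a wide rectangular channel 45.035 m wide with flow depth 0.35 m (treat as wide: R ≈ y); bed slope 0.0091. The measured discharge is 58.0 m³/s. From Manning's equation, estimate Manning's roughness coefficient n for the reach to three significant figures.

0.0129

A = b·y = 45.035 × 0.35 = 15.76 m²
Wide channel: R ≈ y = 0.35 m
n = (1/Q)·A·R^(2/3)·S^(1/2) = (1/58.0) × 15.76 × 0.4966 × 0.09539 = 0.01288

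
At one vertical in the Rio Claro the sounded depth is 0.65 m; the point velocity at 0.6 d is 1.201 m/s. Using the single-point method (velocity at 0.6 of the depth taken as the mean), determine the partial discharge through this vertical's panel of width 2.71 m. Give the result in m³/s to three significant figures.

2.12 m³/s

v̄ = v₀.₆ = 1.201 m/s
q = v̄ × d × w = 1.201 × 0.65 × 2.71 = 2.116 m³/s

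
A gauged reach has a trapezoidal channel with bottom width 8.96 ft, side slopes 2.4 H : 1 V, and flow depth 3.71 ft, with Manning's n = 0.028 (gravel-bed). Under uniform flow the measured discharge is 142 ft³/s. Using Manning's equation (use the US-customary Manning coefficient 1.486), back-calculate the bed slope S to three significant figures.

A = (b + z·y)·y = (8.96 + 2.4×3.71)×3.71 = 66.28 ft²
P = b + 2y√(1+z²) = 8.96 + 2×3.71×√(1+2.4²) = 28.25 ft
R = A/P = 66.28/28.25 = 2.346 ft
S = (Q·n / (1.486·A·R^(2/3)))² = (142×0.028 / (1.486×66.28×1.766))² = 0.0005229

0.000523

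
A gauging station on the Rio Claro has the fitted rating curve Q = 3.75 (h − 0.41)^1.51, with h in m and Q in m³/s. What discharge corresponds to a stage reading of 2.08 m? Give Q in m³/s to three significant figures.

Q = 3.75 × (2.08 − 0.41)^1.51 = 3.75 × 1.67^1.51 = 8.135 m³/s

8.13 m³/s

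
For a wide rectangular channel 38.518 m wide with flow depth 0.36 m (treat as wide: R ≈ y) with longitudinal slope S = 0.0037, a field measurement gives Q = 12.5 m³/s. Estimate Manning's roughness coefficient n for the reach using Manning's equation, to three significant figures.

0.0341

A = b·y = 38.518 × 0.36 = 13.87 m²
Wide channel: R ≈ y = 0.36 m
n = (1/Q)·A·R^(2/3)·S^(1/2) = (1/12.5) × 13.87 × 0.5061 × 0.06083 = 0.03415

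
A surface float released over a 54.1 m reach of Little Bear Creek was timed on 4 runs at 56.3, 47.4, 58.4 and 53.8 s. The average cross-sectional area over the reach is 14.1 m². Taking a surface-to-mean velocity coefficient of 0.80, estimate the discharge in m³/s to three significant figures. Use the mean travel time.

t̄ = (56.3 + 47.4 + 58.4 + 53.8) / 4 = 53.975 s
v_surface = L / t̄ = 54.1 / 53.975 = 1.002 m/s
v_mean = 0.80 × 1.002 = 0.8019 m/s
Q = A × v_mean = 14.1 × 0.8019 = 11.31 m³/s

11.3 m³/s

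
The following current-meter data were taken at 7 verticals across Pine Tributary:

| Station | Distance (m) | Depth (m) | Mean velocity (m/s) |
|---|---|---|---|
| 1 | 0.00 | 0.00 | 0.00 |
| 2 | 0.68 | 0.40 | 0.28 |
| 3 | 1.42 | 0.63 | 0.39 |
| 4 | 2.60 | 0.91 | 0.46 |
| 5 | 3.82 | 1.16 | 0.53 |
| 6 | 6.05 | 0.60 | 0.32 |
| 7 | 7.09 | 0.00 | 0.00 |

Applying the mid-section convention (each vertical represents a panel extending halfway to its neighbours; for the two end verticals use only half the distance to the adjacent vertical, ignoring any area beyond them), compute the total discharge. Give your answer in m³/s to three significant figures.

w_2 = (1.42 − 0.00)/2 = 0.71 m; q_2 = 0.28 × 0.40 × 0.71 = 0.07952 m³/s
w_3 = (2.60 − 0.68)/2 = 0.96 m; q_3 = 0.39 × 0.63 × 0.96 = 0.2359 m³/s
w_4 = (3.82 − 1.42)/2 = 1.2 m; q_4 = 0.46 × 0.91 × 1.2 = 0.5023 m³/s
w_5 = (6.05 − 2.60)/2 = 1.725 m; q_5 = 0.53 × 1.16 × 1.725 = 1.061 m³/s
w_6 = (7.09 − 3.82)/2 = 1.635 m; q_6 = 0.32 × 0.60 × 1.635 = 0.3139 m³/s
Stations 1, 7 contribute zero (depth or velocity is 0).
Q = Σ qᵢ = 2.192 m³/s

2.19 m³/s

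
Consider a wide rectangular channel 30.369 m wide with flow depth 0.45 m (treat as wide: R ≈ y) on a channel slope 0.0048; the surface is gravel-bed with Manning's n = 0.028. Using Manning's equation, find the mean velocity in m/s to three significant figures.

A = b·y = 30.369 × 0.45 = 13.67 m²
Wide channel: R ≈ y = 0.45 m
Q = (1/n)·A·R^(2/3)·S^(1/2) = (1/0.028) × 13.67 × 0.4500^(2/3) × 0.0048^(1/2) = 19.86 m³/s
V = Q/A = 19.86/13.67 = 1.453 m/s

1.45 m/s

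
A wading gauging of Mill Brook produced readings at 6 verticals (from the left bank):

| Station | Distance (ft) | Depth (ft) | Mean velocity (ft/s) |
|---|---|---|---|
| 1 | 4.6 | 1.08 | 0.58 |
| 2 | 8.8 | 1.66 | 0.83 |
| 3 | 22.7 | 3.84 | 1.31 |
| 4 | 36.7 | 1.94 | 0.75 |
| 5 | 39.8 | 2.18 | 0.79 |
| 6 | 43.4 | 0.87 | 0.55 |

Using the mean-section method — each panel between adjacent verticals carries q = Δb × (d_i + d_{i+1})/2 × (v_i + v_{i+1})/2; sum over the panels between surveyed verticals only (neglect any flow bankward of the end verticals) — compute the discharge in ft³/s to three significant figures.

95.2 ft³/s

Panel 1-2: Δb = 4.2 ft, d̄ = (1.08+1.66)/2 = 1.37, v̄ = (0.58+0.83)/2 = 0.705 → q = 4.2×1.37×0.705 = 4.057 ft³/s
Panel 2-3: Δb = 13.9 ft, d̄ = (1.66+3.84)/2 = 2.75, v̄ = (0.83+1.31)/2 = 1.07 → q = 13.9×2.75×1.07 = 40.90 ft³/s
Panel 3-4: Δb = 14 ft, d̄ = (3.84+1.94)/2 = 2.89, v̄ = (1.31+0.75)/2 = 1.03 → q = 14×2.89×1.03 = 41.67 ft³/s
Panel 4-5: Δb = 3.1 ft, d̄ = (1.94+2.18)/2 = 2.06, v̄ = (0.75+0.79)/2 = 0.77 → q = 3.1×2.06×0.77 = 4.917 ft³/s
Panel 5-6: Δb = 3.6 ft, d̄ = (2.18+0.87)/2 = 1.525, v̄ = (0.79+0.55)/2 = 0.67 → q = 3.6×1.525×0.67 = 3.678 ft³/s
Q = Σ q = 95.23 ft³/s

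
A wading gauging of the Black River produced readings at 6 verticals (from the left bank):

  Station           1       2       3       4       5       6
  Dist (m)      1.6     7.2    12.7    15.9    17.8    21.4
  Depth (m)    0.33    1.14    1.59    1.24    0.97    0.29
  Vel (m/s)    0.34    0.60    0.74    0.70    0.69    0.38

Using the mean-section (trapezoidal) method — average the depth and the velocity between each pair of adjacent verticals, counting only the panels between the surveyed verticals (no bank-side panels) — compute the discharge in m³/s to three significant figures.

12.9 m³/s

Panel 1-2: Δb = 5.6 m, d̄ = (0.33+1.14)/2 = 0.735, v̄ = (0.34+0.60)/2 = 0.47 → q = 5.6×0.735×0.47 = 1.935 m³/s
Panel 2-3: Δb = 5.5 m, d̄ = (1.14+1.59)/2 = 1.365, v̄ = (0.60+0.74)/2 = 0.67 → q = 5.5×1.365×0.67 = 5.030 m³/s
Panel 3-4: Δb = 3.2 m, d̄ = (1.59+1.24)/2 = 1.415, v̄ = (0.74+0.70)/2 = 0.72 → q = 3.2×1.415×0.72 = 3.260 m³/s
Panel 4-5: Δb = 1.9 m, d̄ = (1.24+0.97)/2 = 1.105, v̄ = (0.70+0.69)/2 = 0.695 → q = 1.9×1.105×0.695 = 1.459 m³/s
Panel 5-6: Δb = 3.6 m, d̄ = (0.97+0.29)/2 = 0.63, v̄ = (0.69+0.38)/2 = 0.535 → q = 3.6×0.63×0.535 = 1.213 m³/s
Q = Σ q = 12.90 m³/s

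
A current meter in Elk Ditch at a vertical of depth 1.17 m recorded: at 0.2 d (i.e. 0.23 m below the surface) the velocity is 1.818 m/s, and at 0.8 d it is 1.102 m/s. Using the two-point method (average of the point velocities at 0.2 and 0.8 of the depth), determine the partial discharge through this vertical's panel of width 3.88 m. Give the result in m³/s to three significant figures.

6.63 m³/s

v̄ = (1.818 + 1.102) / 2 = 1.460 m/s
q = v̄ × d × w = 1.460 × 1.17 × 3.88 = 6.628 m³/s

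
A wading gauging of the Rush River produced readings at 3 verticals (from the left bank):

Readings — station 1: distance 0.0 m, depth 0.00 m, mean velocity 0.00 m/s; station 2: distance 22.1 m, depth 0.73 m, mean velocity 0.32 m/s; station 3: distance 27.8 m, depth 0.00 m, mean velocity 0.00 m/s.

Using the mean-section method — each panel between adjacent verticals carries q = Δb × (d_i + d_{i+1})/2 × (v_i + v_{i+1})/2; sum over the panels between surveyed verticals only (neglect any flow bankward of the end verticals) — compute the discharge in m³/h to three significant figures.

Panel 1-2: Δb = 22.1 m, d̄ = (0.00+0.73)/2 = 0.365, v̄ = (0.00+0.32)/2 = 0.16 → q = 22.1×0.365×0.16 = 1.291 m³/s
Panel 2-3: Δb = 5.7 m, d̄ = (0.73+0.00)/2 = 0.365, v̄ = (0.32+0.00)/2 = 0.16 → q = 5.7×0.365×0.16 = 0.3329 m³/s
Q = Σ q = 1.624 m³/s
= 1.624 × 3600 = 5845 m³/h

5840 m³/h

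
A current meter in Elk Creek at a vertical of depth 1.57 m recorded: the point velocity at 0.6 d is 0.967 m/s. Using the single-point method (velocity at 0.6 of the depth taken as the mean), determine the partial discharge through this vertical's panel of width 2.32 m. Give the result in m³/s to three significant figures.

3.52 m³/s

v̄ = v₀.₆ = 0.967 m/s
q = v̄ × d × w = 0.9670 × 1.57 × 2.32 = 3.522 m³/s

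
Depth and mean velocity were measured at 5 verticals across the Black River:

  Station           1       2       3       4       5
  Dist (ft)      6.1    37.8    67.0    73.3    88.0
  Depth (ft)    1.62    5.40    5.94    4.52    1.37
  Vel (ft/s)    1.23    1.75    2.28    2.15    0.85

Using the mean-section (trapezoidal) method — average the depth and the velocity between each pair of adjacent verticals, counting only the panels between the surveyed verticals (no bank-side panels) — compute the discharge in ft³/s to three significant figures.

637 ft³/s

Panel 1-2: Δb = 31.7 ft, d̄ = (1.62+5.40)/2 = 3.51, v̄ = (1.23+1.75)/2 = 1.49 → q = 31.7×3.51×1.49 = 165.8 ft³/s
Panel 2-3: Δb = 29.2 ft, d̄ = (5.40+5.94)/2 = 5.67, v̄ = (1.75+2.28)/2 = 2.015 → q = 29.2×5.67×2.015 = 333.6 ft³/s
Panel 3-4: Δb = 6.3 ft, d̄ = (5.94+4.52)/2 = 5.23, v̄ = (2.28+2.15)/2 = 2.215 → q = 6.3×5.23×2.215 = 72.98 ft³/s
Panel 4-5: Δb = 14.7 ft, d̄ = (4.52+1.37)/2 = 2.945, v̄ = (2.15+0.85)/2 = 1.5 → q = 14.7×2.945×1.5 = 64.94 ft³/s
Q = Σ q = 637.3 ft³/s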